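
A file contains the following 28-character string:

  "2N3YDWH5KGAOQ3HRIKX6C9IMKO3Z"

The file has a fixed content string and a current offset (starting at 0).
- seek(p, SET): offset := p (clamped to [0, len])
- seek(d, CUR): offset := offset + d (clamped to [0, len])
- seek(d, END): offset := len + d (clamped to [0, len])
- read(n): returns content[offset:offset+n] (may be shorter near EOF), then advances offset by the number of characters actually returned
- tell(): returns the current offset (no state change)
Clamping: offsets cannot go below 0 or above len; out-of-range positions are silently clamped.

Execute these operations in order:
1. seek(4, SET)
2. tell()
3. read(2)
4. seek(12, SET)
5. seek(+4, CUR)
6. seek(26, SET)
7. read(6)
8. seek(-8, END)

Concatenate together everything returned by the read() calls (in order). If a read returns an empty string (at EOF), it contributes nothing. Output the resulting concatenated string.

After 1 (seek(4, SET)): offset=4
After 2 (tell()): offset=4
After 3 (read(2)): returned 'DW', offset=6
After 4 (seek(12, SET)): offset=12
After 5 (seek(+4, CUR)): offset=16
After 6 (seek(26, SET)): offset=26
After 7 (read(6)): returned '3Z', offset=28
After 8 (seek(-8, END)): offset=20

Answer: DW3Z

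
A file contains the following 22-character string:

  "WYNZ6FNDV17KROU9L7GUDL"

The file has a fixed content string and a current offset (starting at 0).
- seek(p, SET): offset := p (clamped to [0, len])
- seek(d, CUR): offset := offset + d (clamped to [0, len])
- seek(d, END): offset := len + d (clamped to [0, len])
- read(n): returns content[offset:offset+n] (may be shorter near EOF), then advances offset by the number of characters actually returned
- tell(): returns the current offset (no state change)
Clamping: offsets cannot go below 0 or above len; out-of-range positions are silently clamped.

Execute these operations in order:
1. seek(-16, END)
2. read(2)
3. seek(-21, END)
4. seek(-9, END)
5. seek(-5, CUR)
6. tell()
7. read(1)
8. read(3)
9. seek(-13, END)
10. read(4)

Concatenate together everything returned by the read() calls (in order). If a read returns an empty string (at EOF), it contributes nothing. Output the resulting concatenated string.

Answer: NDV17K17KR

Derivation:
After 1 (seek(-16, END)): offset=6
After 2 (read(2)): returned 'ND', offset=8
After 3 (seek(-21, END)): offset=1
After 4 (seek(-9, END)): offset=13
After 5 (seek(-5, CUR)): offset=8
After 6 (tell()): offset=8
After 7 (read(1)): returned 'V', offset=9
After 8 (read(3)): returned '17K', offset=12
After 9 (seek(-13, END)): offset=9
After 10 (read(4)): returned '17KR', offset=13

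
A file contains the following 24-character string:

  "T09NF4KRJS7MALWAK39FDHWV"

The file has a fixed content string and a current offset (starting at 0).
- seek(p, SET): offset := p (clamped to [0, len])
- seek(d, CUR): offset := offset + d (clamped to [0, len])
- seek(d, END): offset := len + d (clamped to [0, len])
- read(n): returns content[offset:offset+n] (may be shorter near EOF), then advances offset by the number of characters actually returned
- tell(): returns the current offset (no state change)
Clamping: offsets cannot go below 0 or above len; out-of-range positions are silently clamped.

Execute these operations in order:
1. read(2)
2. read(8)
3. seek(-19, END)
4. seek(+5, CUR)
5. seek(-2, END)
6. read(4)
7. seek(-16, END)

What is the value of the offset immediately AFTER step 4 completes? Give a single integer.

Answer: 10

Derivation:
After 1 (read(2)): returned 'T0', offset=2
After 2 (read(8)): returned '9NF4KRJS', offset=10
After 3 (seek(-19, END)): offset=5
After 4 (seek(+5, CUR)): offset=10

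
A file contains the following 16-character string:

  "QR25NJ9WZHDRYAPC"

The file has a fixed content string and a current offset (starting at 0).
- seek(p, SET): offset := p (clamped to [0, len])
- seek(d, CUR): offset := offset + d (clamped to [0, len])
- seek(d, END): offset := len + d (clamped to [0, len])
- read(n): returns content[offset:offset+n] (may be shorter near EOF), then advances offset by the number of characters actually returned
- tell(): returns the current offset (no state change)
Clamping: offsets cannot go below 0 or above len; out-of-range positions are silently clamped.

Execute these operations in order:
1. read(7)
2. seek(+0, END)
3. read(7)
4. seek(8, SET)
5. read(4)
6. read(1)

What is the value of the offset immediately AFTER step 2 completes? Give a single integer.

After 1 (read(7)): returned 'QR25NJ9', offset=7
After 2 (seek(+0, END)): offset=16

Answer: 16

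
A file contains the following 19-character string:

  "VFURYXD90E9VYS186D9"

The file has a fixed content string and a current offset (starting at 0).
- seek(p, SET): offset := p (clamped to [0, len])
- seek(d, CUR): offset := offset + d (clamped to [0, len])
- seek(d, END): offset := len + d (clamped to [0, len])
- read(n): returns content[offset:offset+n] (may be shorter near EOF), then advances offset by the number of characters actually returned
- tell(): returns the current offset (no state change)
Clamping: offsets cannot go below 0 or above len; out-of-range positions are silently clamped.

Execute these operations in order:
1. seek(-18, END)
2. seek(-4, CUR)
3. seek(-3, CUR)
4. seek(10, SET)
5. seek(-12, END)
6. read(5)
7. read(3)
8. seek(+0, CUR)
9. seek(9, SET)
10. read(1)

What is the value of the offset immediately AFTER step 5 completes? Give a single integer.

Answer: 7

Derivation:
After 1 (seek(-18, END)): offset=1
After 2 (seek(-4, CUR)): offset=0
After 3 (seek(-3, CUR)): offset=0
After 4 (seek(10, SET)): offset=10
After 5 (seek(-12, END)): offset=7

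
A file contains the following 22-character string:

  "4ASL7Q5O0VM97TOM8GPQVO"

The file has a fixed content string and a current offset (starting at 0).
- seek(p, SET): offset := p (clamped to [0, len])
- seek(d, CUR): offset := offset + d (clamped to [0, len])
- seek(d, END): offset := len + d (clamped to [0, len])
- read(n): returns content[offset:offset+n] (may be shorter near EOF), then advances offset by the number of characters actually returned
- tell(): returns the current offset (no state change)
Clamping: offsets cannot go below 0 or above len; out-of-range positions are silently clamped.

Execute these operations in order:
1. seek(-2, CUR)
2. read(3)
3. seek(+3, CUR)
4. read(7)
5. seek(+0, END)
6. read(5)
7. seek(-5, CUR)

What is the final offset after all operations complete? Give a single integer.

Answer: 17

Derivation:
After 1 (seek(-2, CUR)): offset=0
After 2 (read(3)): returned '4AS', offset=3
After 3 (seek(+3, CUR)): offset=6
After 4 (read(7)): returned '5O0VM97', offset=13
After 5 (seek(+0, END)): offset=22
After 6 (read(5)): returned '', offset=22
After 7 (seek(-5, CUR)): offset=17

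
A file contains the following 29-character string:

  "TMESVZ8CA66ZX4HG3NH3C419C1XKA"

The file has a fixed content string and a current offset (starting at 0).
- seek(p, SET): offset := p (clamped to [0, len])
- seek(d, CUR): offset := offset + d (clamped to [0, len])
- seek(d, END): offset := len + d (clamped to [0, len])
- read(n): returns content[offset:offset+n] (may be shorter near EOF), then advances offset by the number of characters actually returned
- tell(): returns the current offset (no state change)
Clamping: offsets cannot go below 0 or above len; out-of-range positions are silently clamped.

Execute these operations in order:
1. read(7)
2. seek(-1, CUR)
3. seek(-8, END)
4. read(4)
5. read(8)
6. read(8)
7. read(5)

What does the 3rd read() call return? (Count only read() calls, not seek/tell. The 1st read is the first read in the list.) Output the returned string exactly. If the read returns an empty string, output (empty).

After 1 (read(7)): returned 'TMESVZ8', offset=7
After 2 (seek(-1, CUR)): offset=6
After 3 (seek(-8, END)): offset=21
After 4 (read(4)): returned '419C', offset=25
After 5 (read(8)): returned '1XKA', offset=29
After 6 (read(8)): returned '', offset=29
After 7 (read(5)): returned '', offset=29

Answer: 1XKA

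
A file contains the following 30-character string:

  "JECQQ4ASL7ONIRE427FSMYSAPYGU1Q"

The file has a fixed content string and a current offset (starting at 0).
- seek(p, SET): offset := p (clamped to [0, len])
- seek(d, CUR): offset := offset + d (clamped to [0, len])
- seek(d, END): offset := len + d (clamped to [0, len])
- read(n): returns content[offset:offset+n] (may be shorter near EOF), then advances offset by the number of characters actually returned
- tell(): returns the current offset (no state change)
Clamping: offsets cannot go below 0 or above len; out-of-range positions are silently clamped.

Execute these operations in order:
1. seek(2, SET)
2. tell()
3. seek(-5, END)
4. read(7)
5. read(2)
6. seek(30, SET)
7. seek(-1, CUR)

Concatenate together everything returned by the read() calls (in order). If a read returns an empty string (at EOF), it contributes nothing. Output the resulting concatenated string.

Answer: YGU1Q

Derivation:
After 1 (seek(2, SET)): offset=2
After 2 (tell()): offset=2
After 3 (seek(-5, END)): offset=25
After 4 (read(7)): returned 'YGU1Q', offset=30
After 5 (read(2)): returned '', offset=30
After 6 (seek(30, SET)): offset=30
After 7 (seek(-1, CUR)): offset=29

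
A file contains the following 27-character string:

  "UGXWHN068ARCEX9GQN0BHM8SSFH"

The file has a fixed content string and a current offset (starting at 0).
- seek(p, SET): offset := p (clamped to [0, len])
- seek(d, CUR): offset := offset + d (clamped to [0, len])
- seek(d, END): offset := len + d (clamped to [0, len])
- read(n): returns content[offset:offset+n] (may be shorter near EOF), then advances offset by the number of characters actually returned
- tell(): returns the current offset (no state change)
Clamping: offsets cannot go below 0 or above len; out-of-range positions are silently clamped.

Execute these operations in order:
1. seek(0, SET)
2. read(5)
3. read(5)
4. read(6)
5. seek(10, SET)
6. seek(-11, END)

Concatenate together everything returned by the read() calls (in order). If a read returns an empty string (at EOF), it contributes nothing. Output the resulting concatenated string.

After 1 (seek(0, SET)): offset=0
After 2 (read(5)): returned 'UGXWH', offset=5
After 3 (read(5)): returned 'N068A', offset=10
After 4 (read(6)): returned 'RCEX9G', offset=16
After 5 (seek(10, SET)): offset=10
After 6 (seek(-11, END)): offset=16

Answer: UGXWHN068ARCEX9G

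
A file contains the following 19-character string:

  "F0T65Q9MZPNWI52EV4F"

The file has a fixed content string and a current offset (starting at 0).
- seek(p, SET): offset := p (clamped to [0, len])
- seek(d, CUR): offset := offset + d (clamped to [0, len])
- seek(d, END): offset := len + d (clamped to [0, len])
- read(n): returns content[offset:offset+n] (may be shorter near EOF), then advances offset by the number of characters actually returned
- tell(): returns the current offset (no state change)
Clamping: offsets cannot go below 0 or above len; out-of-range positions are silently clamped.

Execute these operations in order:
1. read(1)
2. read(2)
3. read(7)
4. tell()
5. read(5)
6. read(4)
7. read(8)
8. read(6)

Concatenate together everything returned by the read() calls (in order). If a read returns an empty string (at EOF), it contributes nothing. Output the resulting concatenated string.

Answer: F0T65Q9MZPNWI52EV4F

Derivation:
After 1 (read(1)): returned 'F', offset=1
After 2 (read(2)): returned '0T', offset=3
After 3 (read(7)): returned '65Q9MZP', offset=10
After 4 (tell()): offset=10
After 5 (read(5)): returned 'NWI52', offset=15
After 6 (read(4)): returned 'EV4F', offset=19
After 7 (read(8)): returned '', offset=19
After 8 (read(6)): returned '', offset=19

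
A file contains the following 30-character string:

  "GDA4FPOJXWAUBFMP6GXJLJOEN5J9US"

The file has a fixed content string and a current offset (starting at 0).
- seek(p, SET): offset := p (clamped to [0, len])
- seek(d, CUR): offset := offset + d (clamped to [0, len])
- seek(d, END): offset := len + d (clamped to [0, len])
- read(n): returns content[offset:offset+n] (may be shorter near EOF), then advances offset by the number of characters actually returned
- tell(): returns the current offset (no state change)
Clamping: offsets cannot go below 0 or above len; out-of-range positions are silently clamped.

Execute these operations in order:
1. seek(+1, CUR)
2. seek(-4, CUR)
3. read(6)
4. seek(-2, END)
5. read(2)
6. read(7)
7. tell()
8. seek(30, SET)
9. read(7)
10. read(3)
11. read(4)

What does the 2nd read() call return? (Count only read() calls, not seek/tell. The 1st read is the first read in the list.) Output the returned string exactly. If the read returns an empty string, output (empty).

After 1 (seek(+1, CUR)): offset=1
After 2 (seek(-4, CUR)): offset=0
After 3 (read(6)): returned 'GDA4FP', offset=6
After 4 (seek(-2, END)): offset=28
After 5 (read(2)): returned 'US', offset=30
After 6 (read(7)): returned '', offset=30
After 7 (tell()): offset=30
After 8 (seek(30, SET)): offset=30
After 9 (read(7)): returned '', offset=30
After 10 (read(3)): returned '', offset=30
After 11 (read(4)): returned '', offset=30

Answer: US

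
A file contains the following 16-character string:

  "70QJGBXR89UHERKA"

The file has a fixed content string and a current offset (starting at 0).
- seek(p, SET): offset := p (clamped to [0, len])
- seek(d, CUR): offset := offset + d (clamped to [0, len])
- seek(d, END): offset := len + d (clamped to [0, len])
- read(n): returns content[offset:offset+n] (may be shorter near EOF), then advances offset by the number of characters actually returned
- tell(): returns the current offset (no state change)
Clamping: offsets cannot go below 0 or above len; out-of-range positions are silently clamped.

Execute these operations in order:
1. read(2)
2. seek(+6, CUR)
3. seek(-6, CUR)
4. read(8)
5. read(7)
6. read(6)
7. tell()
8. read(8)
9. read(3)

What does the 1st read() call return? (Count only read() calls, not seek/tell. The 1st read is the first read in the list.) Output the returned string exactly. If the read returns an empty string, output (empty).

After 1 (read(2)): returned '70', offset=2
After 2 (seek(+6, CUR)): offset=8
After 3 (seek(-6, CUR)): offset=2
After 4 (read(8)): returned 'QJGBXR89', offset=10
After 5 (read(7)): returned 'UHERKA', offset=16
After 6 (read(6)): returned '', offset=16
After 7 (tell()): offset=16
After 8 (read(8)): returned '', offset=16
After 9 (read(3)): returned '', offset=16

Answer: 70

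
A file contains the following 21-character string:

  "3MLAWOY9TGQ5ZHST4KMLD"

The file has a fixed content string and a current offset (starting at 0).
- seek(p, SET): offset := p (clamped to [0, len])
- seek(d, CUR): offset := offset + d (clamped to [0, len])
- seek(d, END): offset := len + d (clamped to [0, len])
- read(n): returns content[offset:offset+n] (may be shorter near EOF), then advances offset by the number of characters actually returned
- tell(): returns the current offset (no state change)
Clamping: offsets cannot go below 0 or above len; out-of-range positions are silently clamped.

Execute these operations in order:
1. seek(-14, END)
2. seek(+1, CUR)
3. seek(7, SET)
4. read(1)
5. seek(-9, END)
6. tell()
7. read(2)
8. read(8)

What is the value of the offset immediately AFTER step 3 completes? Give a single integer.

Answer: 7

Derivation:
After 1 (seek(-14, END)): offset=7
After 2 (seek(+1, CUR)): offset=8
After 3 (seek(7, SET)): offset=7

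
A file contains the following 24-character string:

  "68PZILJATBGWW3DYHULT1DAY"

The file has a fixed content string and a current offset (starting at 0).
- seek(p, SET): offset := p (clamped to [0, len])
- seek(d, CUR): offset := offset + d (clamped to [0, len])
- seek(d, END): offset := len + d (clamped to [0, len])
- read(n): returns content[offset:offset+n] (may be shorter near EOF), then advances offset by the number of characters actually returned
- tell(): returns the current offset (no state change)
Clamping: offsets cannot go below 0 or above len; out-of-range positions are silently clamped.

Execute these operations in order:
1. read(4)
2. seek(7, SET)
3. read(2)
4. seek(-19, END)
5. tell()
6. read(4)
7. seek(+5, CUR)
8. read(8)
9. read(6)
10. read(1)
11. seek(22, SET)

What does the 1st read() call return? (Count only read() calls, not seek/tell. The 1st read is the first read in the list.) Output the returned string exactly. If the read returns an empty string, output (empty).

After 1 (read(4)): returned '68PZ', offset=4
After 2 (seek(7, SET)): offset=7
After 3 (read(2)): returned 'AT', offset=9
After 4 (seek(-19, END)): offset=5
After 5 (tell()): offset=5
After 6 (read(4)): returned 'LJAT', offset=9
After 7 (seek(+5, CUR)): offset=14
After 8 (read(8)): returned 'DYHULT1D', offset=22
After 9 (read(6)): returned 'AY', offset=24
After 10 (read(1)): returned '', offset=24
After 11 (seek(22, SET)): offset=22

Answer: 68PZ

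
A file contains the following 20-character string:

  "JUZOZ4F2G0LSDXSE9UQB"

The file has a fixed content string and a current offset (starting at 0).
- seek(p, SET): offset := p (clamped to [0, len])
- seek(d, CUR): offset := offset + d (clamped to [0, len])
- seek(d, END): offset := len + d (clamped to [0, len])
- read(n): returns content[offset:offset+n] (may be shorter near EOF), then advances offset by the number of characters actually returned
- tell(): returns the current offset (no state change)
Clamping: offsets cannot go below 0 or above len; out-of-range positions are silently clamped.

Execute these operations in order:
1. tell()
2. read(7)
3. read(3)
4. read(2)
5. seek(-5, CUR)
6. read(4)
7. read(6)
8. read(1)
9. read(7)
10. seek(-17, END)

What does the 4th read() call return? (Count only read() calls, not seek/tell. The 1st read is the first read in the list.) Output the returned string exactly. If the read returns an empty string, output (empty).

Answer: 2G0L

Derivation:
After 1 (tell()): offset=0
After 2 (read(7)): returned 'JUZOZ4F', offset=7
After 3 (read(3)): returned '2G0', offset=10
After 4 (read(2)): returned 'LS', offset=12
After 5 (seek(-5, CUR)): offset=7
After 6 (read(4)): returned '2G0L', offset=11
After 7 (read(6)): returned 'SDXSE9', offset=17
After 8 (read(1)): returned 'U', offset=18
After 9 (read(7)): returned 'QB', offset=20
After 10 (seek(-17, END)): offset=3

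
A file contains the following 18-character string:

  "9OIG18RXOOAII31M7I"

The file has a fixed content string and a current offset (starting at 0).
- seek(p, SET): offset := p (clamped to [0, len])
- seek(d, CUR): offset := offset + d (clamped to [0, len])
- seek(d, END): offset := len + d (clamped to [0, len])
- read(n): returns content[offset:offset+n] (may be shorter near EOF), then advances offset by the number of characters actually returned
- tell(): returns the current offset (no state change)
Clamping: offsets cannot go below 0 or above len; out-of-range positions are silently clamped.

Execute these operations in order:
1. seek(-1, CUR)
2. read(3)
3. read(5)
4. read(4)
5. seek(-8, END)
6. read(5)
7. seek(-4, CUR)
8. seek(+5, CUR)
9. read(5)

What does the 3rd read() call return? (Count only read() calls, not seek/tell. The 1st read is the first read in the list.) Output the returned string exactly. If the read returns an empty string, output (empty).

After 1 (seek(-1, CUR)): offset=0
After 2 (read(3)): returned '9OI', offset=3
After 3 (read(5)): returned 'G18RX', offset=8
After 4 (read(4)): returned 'OOAI', offset=12
After 5 (seek(-8, END)): offset=10
After 6 (read(5)): returned 'AII31', offset=15
After 7 (seek(-4, CUR)): offset=11
After 8 (seek(+5, CUR)): offset=16
After 9 (read(5)): returned '7I', offset=18

Answer: OOAI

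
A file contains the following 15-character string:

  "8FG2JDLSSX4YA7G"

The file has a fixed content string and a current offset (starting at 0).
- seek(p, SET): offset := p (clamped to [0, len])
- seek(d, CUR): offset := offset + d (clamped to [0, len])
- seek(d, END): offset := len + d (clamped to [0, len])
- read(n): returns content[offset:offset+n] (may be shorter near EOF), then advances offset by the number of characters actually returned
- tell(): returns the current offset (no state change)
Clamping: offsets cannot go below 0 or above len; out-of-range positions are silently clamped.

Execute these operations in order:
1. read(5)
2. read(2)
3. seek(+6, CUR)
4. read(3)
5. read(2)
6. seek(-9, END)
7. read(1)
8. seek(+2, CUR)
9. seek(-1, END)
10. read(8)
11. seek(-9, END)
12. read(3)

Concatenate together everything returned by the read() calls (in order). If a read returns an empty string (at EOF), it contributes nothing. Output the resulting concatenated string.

After 1 (read(5)): returned '8FG2J', offset=5
After 2 (read(2)): returned 'DL', offset=7
After 3 (seek(+6, CUR)): offset=13
After 4 (read(3)): returned '7G', offset=15
After 5 (read(2)): returned '', offset=15
After 6 (seek(-9, END)): offset=6
After 7 (read(1)): returned 'L', offset=7
After 8 (seek(+2, CUR)): offset=9
After 9 (seek(-1, END)): offset=14
After 10 (read(8)): returned 'G', offset=15
After 11 (seek(-9, END)): offset=6
After 12 (read(3)): returned 'LSS', offset=9

Answer: 8FG2JDL7GLGLSS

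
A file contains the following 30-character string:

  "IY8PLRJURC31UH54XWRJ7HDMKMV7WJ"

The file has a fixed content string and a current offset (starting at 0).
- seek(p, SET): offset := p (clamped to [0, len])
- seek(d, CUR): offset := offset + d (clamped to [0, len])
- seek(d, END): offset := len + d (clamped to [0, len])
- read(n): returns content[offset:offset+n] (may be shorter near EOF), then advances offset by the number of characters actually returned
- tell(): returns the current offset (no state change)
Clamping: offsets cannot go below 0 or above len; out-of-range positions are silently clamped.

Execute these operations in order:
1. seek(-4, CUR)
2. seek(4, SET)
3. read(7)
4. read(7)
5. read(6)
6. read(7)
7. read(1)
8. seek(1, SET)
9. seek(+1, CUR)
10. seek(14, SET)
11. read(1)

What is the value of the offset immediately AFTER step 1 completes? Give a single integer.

After 1 (seek(-4, CUR)): offset=0

Answer: 0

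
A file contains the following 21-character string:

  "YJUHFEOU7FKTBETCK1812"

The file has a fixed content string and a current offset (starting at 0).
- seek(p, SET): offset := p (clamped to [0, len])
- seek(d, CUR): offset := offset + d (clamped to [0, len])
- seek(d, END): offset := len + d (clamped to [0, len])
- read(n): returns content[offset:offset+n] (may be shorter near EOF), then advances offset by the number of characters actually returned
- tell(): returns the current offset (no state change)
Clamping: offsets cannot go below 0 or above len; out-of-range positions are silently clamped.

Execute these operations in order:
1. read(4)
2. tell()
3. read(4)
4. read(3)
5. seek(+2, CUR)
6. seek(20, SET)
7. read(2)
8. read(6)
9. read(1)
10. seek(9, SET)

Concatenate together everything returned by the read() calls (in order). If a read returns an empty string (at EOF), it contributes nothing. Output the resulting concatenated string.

After 1 (read(4)): returned 'YJUH', offset=4
After 2 (tell()): offset=4
After 3 (read(4)): returned 'FEOU', offset=8
After 4 (read(3)): returned '7FK', offset=11
After 5 (seek(+2, CUR)): offset=13
After 6 (seek(20, SET)): offset=20
After 7 (read(2)): returned '2', offset=21
After 8 (read(6)): returned '', offset=21
After 9 (read(1)): returned '', offset=21
After 10 (seek(9, SET)): offset=9

Answer: YJUHFEOU7FK2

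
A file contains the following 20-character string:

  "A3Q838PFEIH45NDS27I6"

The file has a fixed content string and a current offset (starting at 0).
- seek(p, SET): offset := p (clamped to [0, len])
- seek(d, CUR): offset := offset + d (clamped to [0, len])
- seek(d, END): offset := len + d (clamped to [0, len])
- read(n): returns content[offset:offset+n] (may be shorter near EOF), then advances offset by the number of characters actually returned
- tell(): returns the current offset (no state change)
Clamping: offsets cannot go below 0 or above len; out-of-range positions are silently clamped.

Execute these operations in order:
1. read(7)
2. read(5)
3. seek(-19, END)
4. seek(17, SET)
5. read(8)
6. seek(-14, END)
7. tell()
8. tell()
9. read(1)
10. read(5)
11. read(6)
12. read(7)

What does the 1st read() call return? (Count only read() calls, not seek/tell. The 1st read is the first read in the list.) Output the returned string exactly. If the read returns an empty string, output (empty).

After 1 (read(7)): returned 'A3Q838P', offset=7
After 2 (read(5)): returned 'FEIH4', offset=12
After 3 (seek(-19, END)): offset=1
After 4 (seek(17, SET)): offset=17
After 5 (read(8)): returned '7I6', offset=20
After 6 (seek(-14, END)): offset=6
After 7 (tell()): offset=6
After 8 (tell()): offset=6
After 9 (read(1)): returned 'P', offset=7
After 10 (read(5)): returned 'FEIH4', offset=12
After 11 (read(6)): returned '5NDS27', offset=18
After 12 (read(7)): returned 'I6', offset=20

Answer: A3Q838P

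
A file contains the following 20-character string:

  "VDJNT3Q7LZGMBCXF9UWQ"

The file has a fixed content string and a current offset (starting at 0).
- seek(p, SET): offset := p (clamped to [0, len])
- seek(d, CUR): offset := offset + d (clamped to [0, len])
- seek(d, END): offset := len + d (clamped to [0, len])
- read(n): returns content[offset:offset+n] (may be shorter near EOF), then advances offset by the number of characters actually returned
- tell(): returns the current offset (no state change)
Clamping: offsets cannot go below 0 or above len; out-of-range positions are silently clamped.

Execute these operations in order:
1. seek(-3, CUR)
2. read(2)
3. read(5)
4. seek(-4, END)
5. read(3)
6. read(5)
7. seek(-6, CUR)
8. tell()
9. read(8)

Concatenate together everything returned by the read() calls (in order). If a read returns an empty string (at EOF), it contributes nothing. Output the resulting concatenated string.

After 1 (seek(-3, CUR)): offset=0
After 2 (read(2)): returned 'VD', offset=2
After 3 (read(5)): returned 'JNT3Q', offset=7
After 4 (seek(-4, END)): offset=16
After 5 (read(3)): returned '9UW', offset=19
After 6 (read(5)): returned 'Q', offset=20
After 7 (seek(-6, CUR)): offset=14
After 8 (tell()): offset=14
After 9 (read(8)): returned 'XF9UWQ', offset=20

Answer: VDJNT3Q9UWQXF9UWQ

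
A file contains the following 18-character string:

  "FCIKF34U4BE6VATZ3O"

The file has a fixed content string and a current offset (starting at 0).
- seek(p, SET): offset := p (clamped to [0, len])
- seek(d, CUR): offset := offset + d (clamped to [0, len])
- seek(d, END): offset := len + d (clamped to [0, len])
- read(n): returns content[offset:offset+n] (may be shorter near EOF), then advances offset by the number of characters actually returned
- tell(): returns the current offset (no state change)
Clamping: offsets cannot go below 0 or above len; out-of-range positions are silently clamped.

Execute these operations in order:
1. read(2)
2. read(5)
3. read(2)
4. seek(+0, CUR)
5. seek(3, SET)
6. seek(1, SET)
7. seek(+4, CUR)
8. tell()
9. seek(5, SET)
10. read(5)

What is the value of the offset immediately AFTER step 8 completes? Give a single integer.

After 1 (read(2)): returned 'FC', offset=2
After 2 (read(5)): returned 'IKF34', offset=7
After 3 (read(2)): returned 'U4', offset=9
After 4 (seek(+0, CUR)): offset=9
After 5 (seek(3, SET)): offset=3
After 6 (seek(1, SET)): offset=1
After 7 (seek(+4, CUR)): offset=5
After 8 (tell()): offset=5

Answer: 5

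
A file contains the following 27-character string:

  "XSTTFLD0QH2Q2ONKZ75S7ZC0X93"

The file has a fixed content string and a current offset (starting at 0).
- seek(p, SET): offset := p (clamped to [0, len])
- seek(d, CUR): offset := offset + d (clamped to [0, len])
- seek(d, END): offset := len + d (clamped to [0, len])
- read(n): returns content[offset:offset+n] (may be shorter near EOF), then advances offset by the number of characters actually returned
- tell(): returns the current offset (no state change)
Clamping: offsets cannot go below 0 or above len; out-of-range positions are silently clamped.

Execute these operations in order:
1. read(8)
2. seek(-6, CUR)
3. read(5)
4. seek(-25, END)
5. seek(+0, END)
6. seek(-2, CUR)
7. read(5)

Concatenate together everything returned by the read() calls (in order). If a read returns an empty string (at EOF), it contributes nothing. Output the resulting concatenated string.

After 1 (read(8)): returned 'XSTTFLD0', offset=8
After 2 (seek(-6, CUR)): offset=2
After 3 (read(5)): returned 'TTFLD', offset=7
After 4 (seek(-25, END)): offset=2
After 5 (seek(+0, END)): offset=27
After 6 (seek(-2, CUR)): offset=25
After 7 (read(5)): returned '93', offset=27

Answer: XSTTFLD0TTFLD93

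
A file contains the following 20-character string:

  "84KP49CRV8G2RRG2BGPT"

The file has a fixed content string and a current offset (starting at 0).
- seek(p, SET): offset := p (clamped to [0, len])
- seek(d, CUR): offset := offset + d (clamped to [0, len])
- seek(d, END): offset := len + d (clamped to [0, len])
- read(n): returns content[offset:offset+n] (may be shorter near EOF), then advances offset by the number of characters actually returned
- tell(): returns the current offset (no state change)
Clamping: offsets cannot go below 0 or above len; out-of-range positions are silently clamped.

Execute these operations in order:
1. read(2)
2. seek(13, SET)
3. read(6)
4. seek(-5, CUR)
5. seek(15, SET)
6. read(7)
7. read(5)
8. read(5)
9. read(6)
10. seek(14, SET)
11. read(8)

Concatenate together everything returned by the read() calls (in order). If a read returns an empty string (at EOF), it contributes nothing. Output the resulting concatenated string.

Answer: 84RG2BGP2BGPTG2BGPT

Derivation:
After 1 (read(2)): returned '84', offset=2
After 2 (seek(13, SET)): offset=13
After 3 (read(6)): returned 'RG2BGP', offset=19
After 4 (seek(-5, CUR)): offset=14
After 5 (seek(15, SET)): offset=15
After 6 (read(7)): returned '2BGPT', offset=20
After 7 (read(5)): returned '', offset=20
After 8 (read(5)): returned '', offset=20
After 9 (read(6)): returned '', offset=20
After 10 (seek(14, SET)): offset=14
After 11 (read(8)): returned 'G2BGPT', offset=20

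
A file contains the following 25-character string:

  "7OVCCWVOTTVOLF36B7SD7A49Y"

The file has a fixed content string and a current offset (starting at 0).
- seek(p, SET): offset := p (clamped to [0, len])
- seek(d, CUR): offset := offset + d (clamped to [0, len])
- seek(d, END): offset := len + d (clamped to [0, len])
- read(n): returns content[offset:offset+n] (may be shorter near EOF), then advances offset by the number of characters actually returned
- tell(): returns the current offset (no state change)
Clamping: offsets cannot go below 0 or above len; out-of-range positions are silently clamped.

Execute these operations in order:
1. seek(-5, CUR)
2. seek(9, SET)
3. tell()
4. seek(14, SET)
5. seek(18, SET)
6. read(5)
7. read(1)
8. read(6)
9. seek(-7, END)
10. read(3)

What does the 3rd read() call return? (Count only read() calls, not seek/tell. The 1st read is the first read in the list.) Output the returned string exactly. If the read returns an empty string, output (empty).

After 1 (seek(-5, CUR)): offset=0
After 2 (seek(9, SET)): offset=9
After 3 (tell()): offset=9
After 4 (seek(14, SET)): offset=14
After 5 (seek(18, SET)): offset=18
After 6 (read(5)): returned 'SD7A4', offset=23
After 7 (read(1)): returned '9', offset=24
After 8 (read(6)): returned 'Y', offset=25
After 9 (seek(-7, END)): offset=18
After 10 (read(3)): returned 'SD7', offset=21

Answer: Y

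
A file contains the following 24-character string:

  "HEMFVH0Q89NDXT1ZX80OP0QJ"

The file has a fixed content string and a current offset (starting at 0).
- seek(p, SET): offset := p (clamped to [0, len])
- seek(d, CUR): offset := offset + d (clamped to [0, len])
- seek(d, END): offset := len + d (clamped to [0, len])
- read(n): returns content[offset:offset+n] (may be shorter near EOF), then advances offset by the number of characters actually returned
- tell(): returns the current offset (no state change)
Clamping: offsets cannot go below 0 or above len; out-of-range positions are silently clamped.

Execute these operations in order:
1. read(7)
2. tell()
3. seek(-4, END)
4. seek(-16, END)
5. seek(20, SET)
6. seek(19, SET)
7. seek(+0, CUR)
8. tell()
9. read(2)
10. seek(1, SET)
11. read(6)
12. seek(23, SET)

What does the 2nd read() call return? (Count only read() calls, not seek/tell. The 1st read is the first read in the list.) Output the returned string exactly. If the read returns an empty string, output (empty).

Answer: OP

Derivation:
After 1 (read(7)): returned 'HEMFVH0', offset=7
After 2 (tell()): offset=7
After 3 (seek(-4, END)): offset=20
After 4 (seek(-16, END)): offset=8
After 5 (seek(20, SET)): offset=20
After 6 (seek(19, SET)): offset=19
After 7 (seek(+0, CUR)): offset=19
After 8 (tell()): offset=19
After 9 (read(2)): returned 'OP', offset=21
After 10 (seek(1, SET)): offset=1
After 11 (read(6)): returned 'EMFVH0', offset=7
After 12 (seek(23, SET)): offset=23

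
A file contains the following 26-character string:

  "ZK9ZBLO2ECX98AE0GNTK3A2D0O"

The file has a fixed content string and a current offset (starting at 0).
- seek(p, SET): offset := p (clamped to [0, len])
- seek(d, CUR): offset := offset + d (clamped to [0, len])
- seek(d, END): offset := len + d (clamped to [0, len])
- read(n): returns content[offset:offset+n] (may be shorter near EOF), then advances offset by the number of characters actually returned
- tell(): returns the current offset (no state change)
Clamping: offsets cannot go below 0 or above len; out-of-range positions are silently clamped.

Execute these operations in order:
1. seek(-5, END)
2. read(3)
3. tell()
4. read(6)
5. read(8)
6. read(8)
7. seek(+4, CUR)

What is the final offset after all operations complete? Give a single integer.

Answer: 26

Derivation:
After 1 (seek(-5, END)): offset=21
After 2 (read(3)): returned 'A2D', offset=24
After 3 (tell()): offset=24
After 4 (read(6)): returned '0O', offset=26
After 5 (read(8)): returned '', offset=26
After 6 (read(8)): returned '', offset=26
After 7 (seek(+4, CUR)): offset=26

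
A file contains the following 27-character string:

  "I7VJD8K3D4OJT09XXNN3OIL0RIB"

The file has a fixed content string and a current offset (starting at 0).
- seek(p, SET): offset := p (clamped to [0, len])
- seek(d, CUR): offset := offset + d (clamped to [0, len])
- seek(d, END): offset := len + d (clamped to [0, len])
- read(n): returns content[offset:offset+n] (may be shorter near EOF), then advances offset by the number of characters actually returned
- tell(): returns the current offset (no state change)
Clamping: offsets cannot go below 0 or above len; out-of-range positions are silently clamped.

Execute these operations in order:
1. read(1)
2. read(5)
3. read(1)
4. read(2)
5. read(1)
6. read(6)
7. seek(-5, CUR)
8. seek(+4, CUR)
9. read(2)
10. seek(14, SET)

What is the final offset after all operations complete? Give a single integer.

Answer: 14

Derivation:
After 1 (read(1)): returned 'I', offset=1
After 2 (read(5)): returned '7VJD8', offset=6
After 3 (read(1)): returned 'K', offset=7
After 4 (read(2)): returned '3D', offset=9
After 5 (read(1)): returned '4', offset=10
After 6 (read(6)): returned 'OJT09X', offset=16
After 7 (seek(-5, CUR)): offset=11
After 8 (seek(+4, CUR)): offset=15
After 9 (read(2)): returned 'XX', offset=17
After 10 (seek(14, SET)): offset=14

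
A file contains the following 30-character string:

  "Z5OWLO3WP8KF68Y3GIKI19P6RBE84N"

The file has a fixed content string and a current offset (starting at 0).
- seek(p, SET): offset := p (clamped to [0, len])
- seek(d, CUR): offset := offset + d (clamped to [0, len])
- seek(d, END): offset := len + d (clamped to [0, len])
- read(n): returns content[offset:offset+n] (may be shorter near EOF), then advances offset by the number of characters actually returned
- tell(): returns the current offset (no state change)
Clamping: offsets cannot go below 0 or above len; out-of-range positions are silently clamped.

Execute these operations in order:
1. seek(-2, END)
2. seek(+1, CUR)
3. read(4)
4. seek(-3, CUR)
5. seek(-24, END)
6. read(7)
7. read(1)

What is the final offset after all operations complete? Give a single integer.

Answer: 14

Derivation:
After 1 (seek(-2, END)): offset=28
After 2 (seek(+1, CUR)): offset=29
After 3 (read(4)): returned 'N', offset=30
After 4 (seek(-3, CUR)): offset=27
After 5 (seek(-24, END)): offset=6
After 6 (read(7)): returned '3WP8KF6', offset=13
After 7 (read(1)): returned '8', offset=14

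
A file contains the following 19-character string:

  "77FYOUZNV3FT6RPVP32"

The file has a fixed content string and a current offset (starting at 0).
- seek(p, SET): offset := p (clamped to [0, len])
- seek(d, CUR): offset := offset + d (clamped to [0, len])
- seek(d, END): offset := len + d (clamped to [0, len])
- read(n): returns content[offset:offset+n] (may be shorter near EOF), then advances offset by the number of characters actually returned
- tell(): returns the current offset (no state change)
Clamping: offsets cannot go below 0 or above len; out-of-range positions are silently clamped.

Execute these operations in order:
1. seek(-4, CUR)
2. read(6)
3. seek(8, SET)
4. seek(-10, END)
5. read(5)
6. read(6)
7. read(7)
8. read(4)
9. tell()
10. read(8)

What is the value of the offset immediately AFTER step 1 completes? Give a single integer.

Answer: 0

Derivation:
After 1 (seek(-4, CUR)): offset=0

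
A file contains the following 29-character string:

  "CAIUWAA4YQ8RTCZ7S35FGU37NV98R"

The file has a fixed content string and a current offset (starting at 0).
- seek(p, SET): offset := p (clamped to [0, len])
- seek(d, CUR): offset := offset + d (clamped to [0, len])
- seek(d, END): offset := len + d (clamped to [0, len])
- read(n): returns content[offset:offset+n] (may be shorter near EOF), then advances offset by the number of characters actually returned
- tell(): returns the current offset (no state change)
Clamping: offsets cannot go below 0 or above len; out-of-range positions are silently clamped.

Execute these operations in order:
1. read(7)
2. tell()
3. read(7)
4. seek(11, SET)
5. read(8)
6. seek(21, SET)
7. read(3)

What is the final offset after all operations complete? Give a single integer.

After 1 (read(7)): returned 'CAIUWAA', offset=7
After 2 (tell()): offset=7
After 3 (read(7)): returned '4YQ8RTC', offset=14
After 4 (seek(11, SET)): offset=11
After 5 (read(8)): returned 'RTCZ7S35', offset=19
After 6 (seek(21, SET)): offset=21
After 7 (read(3)): returned 'U37', offset=24

Answer: 24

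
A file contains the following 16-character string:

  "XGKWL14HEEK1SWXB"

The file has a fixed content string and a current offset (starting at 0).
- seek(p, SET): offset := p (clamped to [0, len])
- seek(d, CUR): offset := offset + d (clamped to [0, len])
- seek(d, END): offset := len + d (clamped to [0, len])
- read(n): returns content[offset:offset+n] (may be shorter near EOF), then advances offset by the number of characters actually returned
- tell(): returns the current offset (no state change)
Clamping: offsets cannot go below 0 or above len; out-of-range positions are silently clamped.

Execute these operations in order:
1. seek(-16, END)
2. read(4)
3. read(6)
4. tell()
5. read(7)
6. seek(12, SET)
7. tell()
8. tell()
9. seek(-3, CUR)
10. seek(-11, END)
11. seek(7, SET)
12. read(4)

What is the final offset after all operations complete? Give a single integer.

Answer: 11

Derivation:
After 1 (seek(-16, END)): offset=0
After 2 (read(4)): returned 'XGKW', offset=4
After 3 (read(6)): returned 'L14HEE', offset=10
After 4 (tell()): offset=10
After 5 (read(7)): returned 'K1SWXB', offset=16
After 6 (seek(12, SET)): offset=12
After 7 (tell()): offset=12
After 8 (tell()): offset=12
After 9 (seek(-3, CUR)): offset=9
After 10 (seek(-11, END)): offset=5
After 11 (seek(7, SET)): offset=7
After 12 (read(4)): returned 'HEEK', offset=11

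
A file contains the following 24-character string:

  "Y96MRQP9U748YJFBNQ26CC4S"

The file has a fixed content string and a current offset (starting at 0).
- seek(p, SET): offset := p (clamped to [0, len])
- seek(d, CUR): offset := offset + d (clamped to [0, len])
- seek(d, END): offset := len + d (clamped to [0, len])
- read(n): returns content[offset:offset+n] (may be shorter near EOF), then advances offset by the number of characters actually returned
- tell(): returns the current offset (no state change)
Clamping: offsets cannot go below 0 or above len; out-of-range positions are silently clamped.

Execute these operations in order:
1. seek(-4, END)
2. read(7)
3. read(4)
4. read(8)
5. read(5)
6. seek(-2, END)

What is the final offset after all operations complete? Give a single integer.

Answer: 22

Derivation:
After 1 (seek(-4, END)): offset=20
After 2 (read(7)): returned 'CC4S', offset=24
After 3 (read(4)): returned '', offset=24
After 4 (read(8)): returned '', offset=24
After 5 (read(5)): returned '', offset=24
After 6 (seek(-2, END)): offset=22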